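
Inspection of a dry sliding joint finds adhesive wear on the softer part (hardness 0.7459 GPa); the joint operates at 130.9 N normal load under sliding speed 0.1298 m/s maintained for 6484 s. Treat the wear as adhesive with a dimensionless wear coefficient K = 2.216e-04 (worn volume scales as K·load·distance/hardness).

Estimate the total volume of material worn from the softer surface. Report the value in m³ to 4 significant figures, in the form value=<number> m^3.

Displayed values are rounded; all arithmetic carries full precision. Rounded once at the end to 4 significant figures.
Sliding distance L = v·t = 0.1298 m/s × 6484 s = 841.6 m.
Hardness H = 0.7459 GPa = 7.459e+08 Pa.
Expressed in SI base units: W = 130.9 N, H = 7.459e+08 Pa, K = 2.216e-04.
Apply Archard: V = K·W·L/H = 2.216e-04 · 130.9 · 841.6 / 7.459e+08 = 3.273e-08 m³.

value=3.273e-08 m^3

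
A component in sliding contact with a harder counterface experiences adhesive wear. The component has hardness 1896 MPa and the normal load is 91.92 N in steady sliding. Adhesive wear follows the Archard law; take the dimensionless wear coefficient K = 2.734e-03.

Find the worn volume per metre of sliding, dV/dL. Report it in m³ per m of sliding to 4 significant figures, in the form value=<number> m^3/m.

value=1.325e-10 m^3/m

Every step keeps full float precision, and intermediate values appear rounded. Rounded just once to 4 significant digits.
Convert: Hardness H = 1896 MPa = 1.896e+09 Pa.
Collected in SI base units: W = 91.92 N, H = 1.896e+09 Pa, K = 2.734e-03.
Wear rate dV/dL = K·W/H — distance-free: 2.734e-03 · 91.92 / 1.896e+09 = 1.325e-10 m³/m.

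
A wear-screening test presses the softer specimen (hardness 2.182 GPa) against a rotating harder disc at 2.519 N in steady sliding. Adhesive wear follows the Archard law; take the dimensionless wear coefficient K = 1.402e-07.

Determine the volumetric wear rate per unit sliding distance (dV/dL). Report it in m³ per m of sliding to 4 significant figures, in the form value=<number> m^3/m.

value=1.619e-16 m^3/m

All working math carries full precision, and intermediates are printed rounded; rounded once at the end to 4 significant digits.
Hardness H = 2.182 GPa = 2.182e+09 Pa.
Collected in SI base units: W = 2.519 N, H = 2.182e+09 Pa, K = 1.402e-07.
The wear rate dV/dL = K·W/H, per unit distance: 1.402e-07 · 2.519 / 2.182e+09 = 1.619e-16 m³/m.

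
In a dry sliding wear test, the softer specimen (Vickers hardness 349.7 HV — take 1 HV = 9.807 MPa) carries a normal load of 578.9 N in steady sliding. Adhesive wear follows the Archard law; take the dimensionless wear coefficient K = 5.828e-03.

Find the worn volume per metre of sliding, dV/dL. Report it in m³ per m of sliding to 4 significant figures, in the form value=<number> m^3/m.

value=9.838e-10 m^3/m

Intermediates are printed rounded, and the algebra runs at exact precision — rounded just once: four significant digits.
Convert: Hardness H = 349.7 HV × 9.807 MPa/HV = 3430 MPa = 3.430e+09 Pa.
Collected in SI base units: W = 578.9 N, H = 3.430e+09 Pa, K = 5.828e-03.
The wear rate dV/dL = K·W/H (independent of L): 5.828e-03 · 578.9 / 3.430e+09 = 9.838e-10 m³/m.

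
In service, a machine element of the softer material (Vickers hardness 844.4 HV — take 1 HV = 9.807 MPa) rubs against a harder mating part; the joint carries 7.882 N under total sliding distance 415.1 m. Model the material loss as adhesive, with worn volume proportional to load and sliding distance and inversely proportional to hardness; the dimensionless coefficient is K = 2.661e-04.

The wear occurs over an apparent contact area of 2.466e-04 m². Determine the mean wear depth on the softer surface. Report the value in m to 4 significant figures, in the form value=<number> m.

All working math runs at full precision — the intermediates are displayed rounded, and rounded just once, at four significant digits.
Hardness H = 844.4 HV × 9.807 MPa/HV = 8281 MPa = 8.281e+09 Pa.
Restated in SI base units: W = 7.882 N, H = 8.281e+09 Pa, K = 2.661e-04.
Archard relation: V = K·W·L/H = 2.661e-04 · 7.882 · 415.1 / 8.281e+09 = 1.051e-10 m³.
Depth h = V/A = 1.051e-10 / 2.466e-04 = 4.263e-07 m.

value=4.263e-07 m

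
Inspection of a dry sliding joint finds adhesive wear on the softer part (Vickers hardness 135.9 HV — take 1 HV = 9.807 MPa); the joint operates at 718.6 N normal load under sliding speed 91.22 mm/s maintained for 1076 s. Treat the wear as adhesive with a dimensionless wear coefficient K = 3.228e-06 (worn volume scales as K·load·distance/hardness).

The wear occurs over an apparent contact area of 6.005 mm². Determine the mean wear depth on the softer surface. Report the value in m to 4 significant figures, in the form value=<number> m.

value=2.845e-05 m

The algebra carries full float precision. The intermediates appear rounded; one last rounding: 4 significant digits.
Convert: Sliding speed v = 91.22 mm/s = 0.09122 m/s. Distance L = v·t = 0.09122 m/s × 1076 s = 98.15 m.
Convert: Hardness H = 135.9 HV × 9.807 MPa/HV = 1333 MPa = 1.333e+09 Pa.
Convert: Contact area A = 6.005 mm² = 6.005e-06 m².
Working in SI base units: W = 718.6 N, H = 1.333e+09 Pa, K = 3.228e-06.
Apply Archard: V = K·W·L/H = 3.228e-06 · 718.6 · 98.15 / 1.333e+09 = 1.708e-10 m³.
Wear depth h = V/A = 1.708e-10 / 6.005e-06 = 2.845e-05 m.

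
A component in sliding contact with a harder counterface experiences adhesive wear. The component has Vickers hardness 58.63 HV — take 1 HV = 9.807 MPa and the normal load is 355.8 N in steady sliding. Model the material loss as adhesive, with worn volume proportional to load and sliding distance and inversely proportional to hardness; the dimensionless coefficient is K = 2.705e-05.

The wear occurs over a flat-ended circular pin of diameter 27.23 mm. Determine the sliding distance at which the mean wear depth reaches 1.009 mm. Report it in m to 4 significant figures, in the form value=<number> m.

All working math keeps full precision, and intermediate values are printed rounded, and rounded once at the end: four significant figures.
Hardness H = 58.63 HV × 9.807 MPa/HV = 575.0 MPa = 5.750e+08 Pa.
Pin diameter d = 27.23 mm = 0.02723 m. Contact area A = π·d²/4 = π·(0.02723 m)²/4 = 5.824e-04 m².
Depth limit h_lim = 1.009 mm = 0.001009 m.
Working in SI base units: W = 355.8 N, H = 5.750e+08 Pa, K = 2.705e-05.
Permissible volume V_lim = h_lim·A = 0.001009 · 5.824e-04 = 5.876e-07 m³.
Thus life L = V_lim·H/(K·W) = 5.876e-07 · 5.750e+08 / (2.705e-05 · 355.8) = 3.510e+04 m.

value=3.510e+04 m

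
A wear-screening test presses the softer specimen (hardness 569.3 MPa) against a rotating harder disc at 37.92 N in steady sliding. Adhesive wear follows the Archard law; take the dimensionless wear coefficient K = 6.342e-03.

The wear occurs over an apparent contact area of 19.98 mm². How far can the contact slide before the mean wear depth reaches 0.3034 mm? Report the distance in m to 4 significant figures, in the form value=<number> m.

The algebra carries full float precision, and intermediate values are printed rounded — one final rounding, at 4 significant digits.
Convert: Hardness H = 569.3 MPa = 5.693e+08 Pa.
Convert: Contact area A = 19.98 mm² = 1.998e-05 m².
Convert: Depth limit h_lim = 0.3034 mm = 3.034e-04 m.
SI base units throughout: W = 37.92 N, H = 5.693e+08 Pa, K = 6.342e-03.
Limit volume V_lim = h_lim·A = 3.034e-04 · 1.998e-05 = 6.062e-09 m³.
Life L = V_lim·H/(K·W) = 6.062e-09 · 5.693e+08 / (6.342e-03 · 37.92) = 14.35 m.

value=14.35 m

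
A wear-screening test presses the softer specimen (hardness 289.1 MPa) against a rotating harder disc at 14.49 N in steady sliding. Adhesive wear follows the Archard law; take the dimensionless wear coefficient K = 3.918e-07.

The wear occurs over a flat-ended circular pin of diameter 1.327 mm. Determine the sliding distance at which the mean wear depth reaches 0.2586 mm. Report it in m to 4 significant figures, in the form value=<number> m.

value=1.821e+04 m

Intermediate values are printed rounded; each operation maintains full float precision — rounded just once, at 4 significant digits.
Hardness H = 289.1 MPa = 2.891e+08 Pa.
Pin diameter d = 1.327 mm = 0.001327 m. Contact area A = π·d²/4 = π·(0.001327 m)²/4 = 1.383e-06 m².
Depth limit h_lim = 0.2586 mm = 2.586e-04 m.
Working in SI base units: W = 14.49 N, H = 2.891e+08 Pa, K = 3.918e-07.
Wearable volume V_lim = h_lim·A = 2.586e-04 · 1.383e-06 = 3.577e-10 m³.
Thus life L = V_lim·H/(K·W) = 3.577e-10 · 2.891e+08 / (3.918e-07 · 14.49) = 1.821e+04 m.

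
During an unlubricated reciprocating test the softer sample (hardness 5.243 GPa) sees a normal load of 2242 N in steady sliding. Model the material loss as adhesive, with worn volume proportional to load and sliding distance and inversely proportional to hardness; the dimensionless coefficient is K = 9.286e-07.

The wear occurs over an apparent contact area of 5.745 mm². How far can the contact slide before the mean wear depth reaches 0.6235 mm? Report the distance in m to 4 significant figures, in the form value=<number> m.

value=9021 m

Every step runs at full float precision, and displayed values are rounded; a lone final rounding: four significant figures.
Convert: Hardness H = 5.243 GPa = 5.243e+09 Pa.
Convert: Contact area A = 5.745 mm² = 5.745e-06 m².
Convert: Depth limit h_lim = 0.6235 mm = 6.235e-04 m.
Restated in SI base units: W = 2242 N, H = 5.243e+09 Pa, K = 9.286e-07.
Wearable volume V_lim = h_lim·A = 6.235e-04 · 5.745e-06 = 3.582e-09 m³.
Thus life L = V_lim·H/(K·W) = 3.582e-09 · 5.243e+09 / (9.286e-07 · 2242) = 9021 m.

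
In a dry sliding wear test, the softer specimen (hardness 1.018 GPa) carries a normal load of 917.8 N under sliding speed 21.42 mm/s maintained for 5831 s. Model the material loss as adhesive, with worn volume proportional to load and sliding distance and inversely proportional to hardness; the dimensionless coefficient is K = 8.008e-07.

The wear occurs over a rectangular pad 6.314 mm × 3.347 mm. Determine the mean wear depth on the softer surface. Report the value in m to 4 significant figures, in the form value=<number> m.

value=4.267e-06 m

Every step holds exact precision; the intermediates are shown rounded — one last rounding: 4 significant digits.
Sliding speed v = 21.42 mm/s = 0.02142 m/s. The distance L = v·t = 0.02142 m/s × 5831 s = 124.9 m.
Hardness H = 1.018 GPa = 1.018e+09 Pa.
Pad sides 6.314 mm × 3.347 mm = 0.006314 m × 0.003347 m. Contact area A = 0.006314 m × 0.003347 m = 2.113e-05 m².
As SI base values: W = 917.8 N, H = 1.018e+09 Pa, K = 8.008e-07.
The Archard volume V = K·W·L/H = 8.008e-07 · 917.8 · 124.9 / 1.018e+09 = 9.018e-11 m³.
Depth of wear h = V/A = 9.018e-11 / 2.113e-05 = 4.267e-06 m.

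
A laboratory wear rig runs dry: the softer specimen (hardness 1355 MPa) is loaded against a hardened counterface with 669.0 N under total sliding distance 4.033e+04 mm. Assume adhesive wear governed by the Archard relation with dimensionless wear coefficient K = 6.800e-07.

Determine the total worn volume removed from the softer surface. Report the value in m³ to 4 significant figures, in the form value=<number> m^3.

All working math carries full float precision. Quoted intermediates are rounded; a lone final rounding: four significant digits.
Path length L = 4.033e+04 mm = 40.33 m.
Hardness H = 1355 MPa = 1.355e+09 Pa.
In SI base units, W = 669.0 N, H = 1.355e+09 Pa, K = 6.800e-07.
Archard relation: V = K·W·L/H = 6.800e-07 · 669.0 · 40.33 / 1.355e+09 = 1.354e-11 m³.

value=1.354e-11 m^3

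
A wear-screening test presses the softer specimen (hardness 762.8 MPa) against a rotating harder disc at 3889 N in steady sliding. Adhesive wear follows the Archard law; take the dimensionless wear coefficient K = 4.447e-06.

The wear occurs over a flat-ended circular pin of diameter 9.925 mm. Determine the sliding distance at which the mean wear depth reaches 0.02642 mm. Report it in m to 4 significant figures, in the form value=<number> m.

Intermediates appear rounded; all arithmetic holds exact precision, and a single final rounding, at 4 significant digits.
Hardness H = 762.8 MPa = 7.628e+08 Pa.
Pin diameter d = 9.925 mm = 0.009925 m. Contact area A = π·d²/4 = π·(0.009925 m)²/4 = 7.737e-05 m².
Depth limit h_lim = 0.02642 mm = 2.642e-05 m.
Collected in SI base units: W = 3889 N, H = 7.628e+08 Pa, K = 4.447e-06.
Permissible volume V_lim = h_lim·A = 2.642e-05 · 7.737e-05 = 2.044e-09 m³.
Inverting, life L = V_lim·H/(K·W) = 2.044e-09 · 7.628e+08 / (4.447e-06 · 3889) = 90.15 m.

value=90.15 m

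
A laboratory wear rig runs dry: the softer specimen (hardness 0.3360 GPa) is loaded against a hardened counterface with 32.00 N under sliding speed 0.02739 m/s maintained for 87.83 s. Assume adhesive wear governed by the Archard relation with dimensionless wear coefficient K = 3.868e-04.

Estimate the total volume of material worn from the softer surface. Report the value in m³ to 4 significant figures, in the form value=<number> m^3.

Every step maintains full float precision; intermediate values are printed rounded, and rounded just once, at four significant digits.
Convert: Path length L = v·t = 0.02739 m/s × 87.83 s = 2.406 m.
Convert: Hardness H = 0.3360 GPa = 3.360e+08 Pa.
In SI base units: W = 32.00 N, H = 3.360e+08 Pa, K = 3.868e-04.
Volume removed: V = K·W·L/H = 3.868e-04 · 32.00 · 2.406 / 3.360e+08 = 8.862e-11 m³.

value=8.862e-11 m^3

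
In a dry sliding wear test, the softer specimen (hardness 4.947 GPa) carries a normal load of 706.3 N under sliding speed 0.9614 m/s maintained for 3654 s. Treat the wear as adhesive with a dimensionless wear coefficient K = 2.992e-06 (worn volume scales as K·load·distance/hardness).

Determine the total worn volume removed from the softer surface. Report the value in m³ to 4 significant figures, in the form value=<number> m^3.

Intermediates appear rounded. The computation keeps full float precision — rounded once at the end, at 4 significant figures.
Path length L = v·t = 0.9614 m/s × 3654 s = 3513 m.
Hardness H = 4.947 GPa = 4.947e+09 Pa.
Working in SI base units: W = 706.3 N, H = 4.947e+09 Pa, K = 2.992e-06.
Wear volume V = K·W·L/H = 2.992e-06 · 706.3 · 3513 / 4.947e+09 = 1.501e-09 m³.

value=1.501e-09 m^3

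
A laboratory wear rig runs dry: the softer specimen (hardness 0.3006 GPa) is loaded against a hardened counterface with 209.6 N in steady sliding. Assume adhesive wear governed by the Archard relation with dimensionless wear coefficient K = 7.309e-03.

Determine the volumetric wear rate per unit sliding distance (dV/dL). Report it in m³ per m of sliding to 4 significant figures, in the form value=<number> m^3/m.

value=5.096e-09 m^3/m

Displayed values are rounded, and all arithmetic runs at full float precision — one final rounding, at 4 significant digits.
Convert: Hardness H = 0.3006 GPa = 3.006e+08 Pa.
As SI base values: W = 209.6 N, H = 3.006e+08 Pa, K = 7.309e-03.
Sliding wear rate dV/dL = K·W/H (no L dependence): 7.309e-03 · 209.6 / 3.006e+08 = 5.096e-09 m³/m.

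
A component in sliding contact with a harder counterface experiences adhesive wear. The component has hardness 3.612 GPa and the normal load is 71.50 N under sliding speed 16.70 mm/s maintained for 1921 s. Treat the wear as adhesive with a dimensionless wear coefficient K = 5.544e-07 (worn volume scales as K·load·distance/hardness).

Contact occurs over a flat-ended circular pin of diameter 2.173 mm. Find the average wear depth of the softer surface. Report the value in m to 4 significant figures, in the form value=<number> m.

The computation maintains full float precision — intermediate values appear rounded — one final rounding, at four significant digits.
Convert: Sliding speed v = 16.70 mm/s = 0.01670 m/s. Distance L = v·t = 0.01670 m/s × 1921 s = 32.08 m.
Convert: Hardness H = 3.612 GPa = 3.612e+09 Pa.
Convert: Pin diameter d = 2.173 mm = 0.002173 m. Contact area A = π·d²/4 = π·(0.002173 m)²/4 = 3.709e-06 m².
In SI base units, W = 71.50 N, H = 3.612e+09 Pa, K = 5.544e-07.
Archard volume V = K·W·L/H = 5.544e-07 · 71.50 · 32.08 / 3.612e+09 = 3.521e-13 m³.
Depth h = V/A = 3.521e-13 / 3.709e-06 = 9.493e-08 m.

value=9.493e-08 m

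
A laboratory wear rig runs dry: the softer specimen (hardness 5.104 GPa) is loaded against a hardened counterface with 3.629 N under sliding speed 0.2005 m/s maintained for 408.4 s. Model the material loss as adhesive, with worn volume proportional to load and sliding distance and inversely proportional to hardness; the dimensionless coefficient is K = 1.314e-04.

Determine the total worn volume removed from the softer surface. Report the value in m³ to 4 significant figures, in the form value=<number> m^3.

All arithmetic keeps exact precision. The intermediates are displayed rounded; rounded just once to 4 significant figures.
Convert: The distance L = v·t = 0.2005 m/s × 408.4 s = 81.88 m.
Convert: Hardness H = 5.104 GPa = 5.104e+09 Pa.
SI base units throughout: W = 3.629 N, H = 5.104e+09 Pa, K = 1.314e-04.
Archard volume V = K·W·L/H = 1.314e-04 · 3.629 · 81.88 / 5.104e+09 = 7.650e-12 m³.

value=7.650e-12 m^3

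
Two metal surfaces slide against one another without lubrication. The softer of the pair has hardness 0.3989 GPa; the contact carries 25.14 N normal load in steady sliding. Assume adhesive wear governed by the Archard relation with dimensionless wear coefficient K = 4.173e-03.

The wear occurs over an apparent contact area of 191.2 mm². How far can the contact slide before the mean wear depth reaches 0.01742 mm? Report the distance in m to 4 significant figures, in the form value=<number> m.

value=12.66 m

The computation maintains full float precision, and intermediate values are displayed rounded, and rounded just once, at four significant digits.
Convert: Hardness H = 0.3989 GPa = 3.989e+08 Pa.
Convert: Contact area A = 191.2 mm² = 1.912e-04 m².
Convert: Depth limit h_lim = 0.01742 mm = 1.742e-05 m.
Expressed in SI base units: W = 25.14 N, H = 3.989e+08 Pa, K = 4.173e-03.
Wearable volume V_lim = h_lim·A = 1.742e-05 · 1.912e-04 = 3.331e-09 m³.
Sliding life L = V_lim·H/(K·W) = 3.331e-09 · 3.989e+08 / (4.173e-03 · 25.14) = 12.66 m.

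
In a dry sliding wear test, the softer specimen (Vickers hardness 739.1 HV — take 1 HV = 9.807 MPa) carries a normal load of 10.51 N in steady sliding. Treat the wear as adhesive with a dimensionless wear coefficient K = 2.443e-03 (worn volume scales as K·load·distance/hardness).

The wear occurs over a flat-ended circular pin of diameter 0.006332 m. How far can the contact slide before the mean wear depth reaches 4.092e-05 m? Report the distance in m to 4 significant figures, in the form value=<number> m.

value=363.8 m

Displayed values are rounded; the computation runs at full precision; rounded just once, at 4 significant digits.
Convert: Hardness H = 739.1 HV × 9.807 MPa/HV = 7248 MPa = 7.248e+09 Pa.
Convert: Contact area A = π·d²/4 = π·(0.006332 m)²/4 = 3.149e-05 m².
Restated in SI base units: W = 10.51 N, H = 7.248e+09 Pa, K = 2.443e-03.
At the depth limit, V_lim = h_lim·A = 4.092e-05 · 3.149e-05 = 1.289e-09 m³.
Inverting, life L = V_lim·H/(K·W) = 1.289e-09 · 7.248e+09 / (2.443e-03 · 10.51) = 363.8 m.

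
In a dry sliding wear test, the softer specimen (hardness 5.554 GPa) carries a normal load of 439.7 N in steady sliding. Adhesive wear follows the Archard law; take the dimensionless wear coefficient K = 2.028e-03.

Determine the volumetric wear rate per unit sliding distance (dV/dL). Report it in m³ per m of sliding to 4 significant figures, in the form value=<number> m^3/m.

value=1.606e-10 m^3/m

All arithmetic maintains full float precision; printed values are rounded — a single final rounding, at four significant digits.
Hardness H = 5.554 GPa = 5.554e+09 Pa.
In SI base units, W = 439.7 N, H = 5.554e+09 Pa, K = 2.028e-03.
Volumetric rate dV/dL = K·W/H — distance-free: 2.028e-03 · 439.7 / 5.554e+09 = 1.606e-10 m³/m.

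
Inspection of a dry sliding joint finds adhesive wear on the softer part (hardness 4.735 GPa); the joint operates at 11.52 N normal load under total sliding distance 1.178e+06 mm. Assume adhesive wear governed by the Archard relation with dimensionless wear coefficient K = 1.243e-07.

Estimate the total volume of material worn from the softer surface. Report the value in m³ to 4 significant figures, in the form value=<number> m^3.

Shown intermediates are rounded; all arithmetic keeps exact precision — rounded once at the end, at four significant figures.
Convert: Sliding distance L = 1.178e+06 mm = 1178 m.
Convert: Hardness H = 4.735 GPa = 4.735e+09 Pa.
In SI base units: W = 11.52 N, H = 4.735e+09 Pa, K = 1.243e-07.
Archard relation: V = K·W·L/H = 1.243e-07 · 11.52 · 1178 / 4.735e+09 = 3.562e-13 m³.

value=3.562e-13 m^3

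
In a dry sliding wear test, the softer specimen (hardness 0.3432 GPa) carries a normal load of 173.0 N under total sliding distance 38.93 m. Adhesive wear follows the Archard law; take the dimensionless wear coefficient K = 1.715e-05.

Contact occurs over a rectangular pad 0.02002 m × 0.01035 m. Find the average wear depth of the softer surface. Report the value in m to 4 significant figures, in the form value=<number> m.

value=1.624e-06 m

Every step runs at full float precision; the intermediates are shown rounded, and a lone final rounding to 4 significant digits.
Convert: Hardness H = 0.3432 GPa = 3.432e+08 Pa.
Convert: Contact area A = 0.02002 m × 0.01035 m = 2.072e-04 m².
In SI base units, W = 173.0 N, H = 3.432e+08 Pa, K = 1.715e-05.
The Archard volume V = K·W·L/H = 1.715e-05 · 173.0 · 38.93 / 3.432e+08 = 3.365e-10 m³.
Mean depth h = V/A = 3.365e-10 / 2.072e-04 = 1.624e-06 m.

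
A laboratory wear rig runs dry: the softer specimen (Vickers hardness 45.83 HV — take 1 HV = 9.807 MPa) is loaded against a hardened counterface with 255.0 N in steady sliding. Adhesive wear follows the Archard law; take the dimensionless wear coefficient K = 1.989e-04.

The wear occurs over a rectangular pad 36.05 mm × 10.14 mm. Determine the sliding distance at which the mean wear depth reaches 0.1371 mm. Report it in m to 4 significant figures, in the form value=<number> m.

Intermediate values are shown rounded; the computation holds full precision — rounded once at the end, at four significant digits.
Convert: Hardness H = 45.83 HV × 9.807 MPa/HV = 449.5 MPa = 4.495e+08 Pa.
Convert: Pad sides 36.05 mm × 10.14 mm = 0.03605 m × 0.01014 m. Contact area A = 0.03605 m × 0.01014 m = 3.655e-04 m².
Convert: Depth limit h_lim = 0.1371 mm = 1.371e-04 m.
Working in SI base units: W = 255.0 N, H = 4.495e+08 Pa, K = 1.989e-04.
Wearable volume V_lim = h_lim·A = 1.371e-04 · 3.655e-04 = 5.012e-08 m³.
Sliding life L = V_lim·H/(K·W) = 5.012e-08 · 4.495e+08 / (1.989e-04 · 255.0) = 444.1 m.

value=444.1 m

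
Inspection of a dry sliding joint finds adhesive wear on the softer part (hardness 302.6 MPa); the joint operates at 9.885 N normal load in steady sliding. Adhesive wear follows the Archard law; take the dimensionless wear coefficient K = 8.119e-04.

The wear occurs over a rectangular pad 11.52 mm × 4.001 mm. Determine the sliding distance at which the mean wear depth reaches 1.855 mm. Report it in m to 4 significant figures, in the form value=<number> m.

The computation runs at exact precision, and shown intermediates are rounded; one final rounding, at 4 significant digits.
Hardness H = 302.6 MPa = 3.026e+08 Pa.
Pad sides 11.52 mm × 4.001 mm = 0.01152 m × 0.004001 m. Contact area A = 0.01152 m × 0.004001 m = 4.609e-05 m².
Depth limit h_lim = 1.855 mm = 0.001855 m.
In SI base units, W = 9.885 N, H = 3.026e+08 Pa, K = 8.119e-04.
Permissible volume V_lim = h_lim·A = 0.001855 · 4.609e-05 = 8.550e-08 m³.
Life L = V_lim·H/(K·W) = 8.550e-08 · 3.026e+08 / (8.119e-04 · 9.885) = 3224 m.

value=3224 m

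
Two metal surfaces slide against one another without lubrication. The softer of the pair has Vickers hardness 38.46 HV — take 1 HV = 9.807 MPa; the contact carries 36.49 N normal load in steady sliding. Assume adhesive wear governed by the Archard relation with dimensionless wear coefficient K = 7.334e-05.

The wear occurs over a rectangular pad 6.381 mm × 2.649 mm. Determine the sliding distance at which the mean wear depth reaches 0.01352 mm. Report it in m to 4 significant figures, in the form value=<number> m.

All arithmetic keeps full float precision; the intermediates are displayed rounded. Rounded once at the end, at four significant digits.
Convert: Hardness H = 38.46 HV × 9.807 MPa/HV = 377.2 MPa = 3.772e+08 Pa.
Convert: Pad sides 6.381 mm × 2.649 mm = 0.006381 m × 0.002649 m. Contact area A = 0.006381 m × 0.002649 m = 1.690e-05 m².
Convert: Depth limit h_lim = 0.01352 mm = 1.352e-05 m.
As SI base values: W = 36.49 N, H = 3.772e+08 Pa, K = 7.334e-05.
Volume at the limit: V_lim = h_lim·A = 1.352e-05 · 1.690e-05 = 2.285e-10 m³.
Thus life L = V_lim·H/(K·W) = 2.285e-10 · 3.772e+08 / (7.334e-05 · 36.49) = 32.21 m.

value=32.21 m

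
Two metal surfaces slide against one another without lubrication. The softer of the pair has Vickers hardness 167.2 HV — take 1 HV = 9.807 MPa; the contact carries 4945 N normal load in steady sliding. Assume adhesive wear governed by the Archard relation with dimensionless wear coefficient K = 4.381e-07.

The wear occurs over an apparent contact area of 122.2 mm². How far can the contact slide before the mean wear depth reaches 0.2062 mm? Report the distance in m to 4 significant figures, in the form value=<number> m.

value=1.907e+04 m

Printed values are rounded, and all arithmetic keeps full precision — a single final rounding: four significant figures.
Convert: Hardness H = 167.2 HV × 9.807 MPa/HV = 1640 MPa = 1.640e+09 Pa.
Convert: Contact area A = 122.2 mm² = 1.222e-04 m².
Convert: Depth limit h_lim = 0.2062 mm = 2.062e-04 m.
Restated in SI base units: W = 4945 N, H = 1.640e+09 Pa, K = 4.381e-07.
Permissible volume V_lim = h_lim·A = 2.062e-04 · 1.222e-04 = 2.520e-08 m³.
Inverting, life L = V_lim·H/(K·W) = 2.520e-08 · 1.640e+09 / (4.381e-07 · 4945) = 1.907e+04 m.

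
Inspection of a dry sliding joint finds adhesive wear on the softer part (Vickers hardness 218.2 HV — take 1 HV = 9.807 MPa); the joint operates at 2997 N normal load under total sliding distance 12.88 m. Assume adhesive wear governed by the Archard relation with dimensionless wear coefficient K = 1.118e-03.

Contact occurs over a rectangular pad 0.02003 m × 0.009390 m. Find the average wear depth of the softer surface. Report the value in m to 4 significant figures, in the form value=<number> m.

Intermediates are shown rounded — each operation carries full precision. Rounded once at the end: four significant digits.
Hardness H = 218.2 HV × 9.807 MPa/HV = 2140 MPa = 2.140e+09 Pa.
Contact area A = 0.02003 m × 0.009390 m = 1.881e-04 m².
Restated in SI base units: W = 2997 N, H = 2.140e+09 Pa, K = 1.118e-03.
Volume removed: V = K·W·L/H = 1.118e-03 · 2997 · 12.88 / 2.140e+09 = 2.017e-08 m³.
Mean wear depth h = V/A = 2.017e-08 / 1.881e-04 = 1.072e-04 m.

value=1.072e-04 m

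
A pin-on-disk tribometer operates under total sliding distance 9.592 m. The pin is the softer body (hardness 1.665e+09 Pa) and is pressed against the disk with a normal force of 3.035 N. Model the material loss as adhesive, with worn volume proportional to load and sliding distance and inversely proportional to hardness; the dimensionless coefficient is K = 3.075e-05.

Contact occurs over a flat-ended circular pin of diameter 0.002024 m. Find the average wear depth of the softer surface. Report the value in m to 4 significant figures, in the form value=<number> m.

value=1.671e-07 m

Displayed values are rounded, and the computation maintains full precision, and one final rounding: four significant digits.
Contact area A = π·d²/4 = π·(0.002024 m)²/4 = 3.217e-06 m².
In SI base units: W = 3.035 N, H = 1.665e+09 Pa, K = 3.075e-05.
Volume removed: V = K·W·L/H = 3.075e-05 · 3.035 · 9.592 / 1.665e+09 = 5.376e-13 m³.
Average depth h = V/A = 5.376e-13 / 3.217e-06 = 1.671e-07 m.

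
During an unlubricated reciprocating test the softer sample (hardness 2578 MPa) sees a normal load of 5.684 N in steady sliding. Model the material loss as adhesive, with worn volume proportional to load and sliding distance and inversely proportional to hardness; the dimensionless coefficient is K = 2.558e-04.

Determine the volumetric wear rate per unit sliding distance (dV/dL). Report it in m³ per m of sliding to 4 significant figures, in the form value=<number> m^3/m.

value=5.640e-13 m^3/m

All arithmetic keeps exact precision — printed values are rounded, and a lone final rounding to four significant figures.
Hardness H = 2578 MPa = 2.578e+09 Pa.
In SI base units, W = 5.684 N, H = 2.578e+09 Pa, K = 2.558e-04.
Rate of wear dV/dL = K·W/H (no L dependence): 2.558e-04 · 5.684 / 2.578e+09 = 5.640e-13 m³/m.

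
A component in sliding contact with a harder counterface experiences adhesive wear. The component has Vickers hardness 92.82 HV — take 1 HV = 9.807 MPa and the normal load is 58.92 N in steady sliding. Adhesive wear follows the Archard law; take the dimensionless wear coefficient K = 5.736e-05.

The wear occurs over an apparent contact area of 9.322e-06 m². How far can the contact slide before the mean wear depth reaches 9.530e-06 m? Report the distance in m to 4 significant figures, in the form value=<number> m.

value=23.93 m

Shown intermediates are rounded — every step holds exact precision — rounded once at the end, at four significant figures.
Convert: Hardness H = 92.82 HV × 9.807 MPa/HV = 910.3 MPa = 9.103e+08 Pa.
In SI base units: W = 58.92 N, H = 9.103e+08 Pa, K = 5.736e-05.
Allowed volume V_lim = h_lim·A = 9.530e-06 · 9.322e-06 = 8.884e-11 m³.
Thus life L = V_lim·H/(K·W) = 8.884e-11 · 9.103e+08 / (5.736e-05 · 58.92) = 23.93 m.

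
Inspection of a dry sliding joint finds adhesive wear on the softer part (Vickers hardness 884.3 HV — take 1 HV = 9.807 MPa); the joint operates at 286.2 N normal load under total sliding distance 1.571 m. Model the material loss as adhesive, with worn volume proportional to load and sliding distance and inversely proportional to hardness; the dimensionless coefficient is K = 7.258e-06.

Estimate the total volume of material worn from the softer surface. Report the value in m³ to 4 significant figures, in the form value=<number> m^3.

The intermediates appear rounded — all arithmetic holds full float precision, and rounded just once to 4 significant digits.
Convert: Hardness H = 884.3 HV × 9.807 MPa/HV = 8672 MPa = 8.672e+09 Pa.
Expressed in SI base units: W = 286.2 N, H = 8.672e+09 Pa, K = 7.258e-06.
Archard relation: V = K·W·L/H = 7.258e-06 · 286.2 · 1.571 / 8.672e+09 = 3.763e-13 m³.

value=3.763e-13 m^3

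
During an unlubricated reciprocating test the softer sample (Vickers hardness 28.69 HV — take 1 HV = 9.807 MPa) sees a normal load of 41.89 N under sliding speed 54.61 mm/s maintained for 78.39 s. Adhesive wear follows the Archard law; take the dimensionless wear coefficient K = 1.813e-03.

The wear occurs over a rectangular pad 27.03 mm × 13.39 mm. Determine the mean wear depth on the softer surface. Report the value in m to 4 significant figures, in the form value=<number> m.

value=3.193e-06 m

The intermediates are shown rounded; the computation maintains exact precision, and a single final rounding to four significant digits.
Convert: Sliding speed v = 54.61 mm/s = 0.05461 m/s. Distance covered L = v·t = 0.05461 m/s × 78.39 s = 4.281 m.
Convert: Hardness H = 28.69 HV × 9.807 MPa/HV = 281.4 MPa = 2.814e+08 Pa.
Convert: Pad sides 27.03 mm × 13.39 mm = 0.02703 m × 0.01339 m. Contact area A = 0.02703 m × 0.01339 m = 3.619e-04 m².
Working in SI base units: W = 41.89 N, H = 2.814e+08 Pa, K = 1.813e-03.
Archard volume V = K·W·L/H = 1.813e-03 · 41.89 · 4.281 / 2.814e+08 = 1.156e-09 m³.
Depth of wear h = V/A = 1.156e-09 / 3.619e-04 = 3.193e-06 m.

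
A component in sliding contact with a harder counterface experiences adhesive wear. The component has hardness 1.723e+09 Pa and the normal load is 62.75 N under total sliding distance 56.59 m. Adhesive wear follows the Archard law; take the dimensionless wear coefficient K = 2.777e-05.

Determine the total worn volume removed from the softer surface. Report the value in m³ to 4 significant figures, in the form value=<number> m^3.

value=5.723e-11 m^3

The computation maintains full precision, and intermediate values appear rounded; one final rounding to four significant figures.
Collected in SI base units: W = 62.75 N, H = 1.723e+09 Pa, K = 2.777e-05.
Archard volume V = K·W·L/H = 2.777e-05 · 62.75 · 56.59 / 1.723e+09 = 5.723e-11 m³.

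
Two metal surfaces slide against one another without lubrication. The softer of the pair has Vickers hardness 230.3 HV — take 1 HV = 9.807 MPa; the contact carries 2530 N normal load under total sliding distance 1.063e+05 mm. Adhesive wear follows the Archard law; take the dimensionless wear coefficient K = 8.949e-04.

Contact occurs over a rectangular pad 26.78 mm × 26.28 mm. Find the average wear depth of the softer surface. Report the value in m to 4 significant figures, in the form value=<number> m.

Intermediate values are shown rounded, and all arithmetic keeps full precision, and one last rounding to four significant figures.
Convert: Distance covered L = 1.063e+05 mm = 106.3 m.
Convert: Hardness H = 230.3 HV × 9.807 MPa/HV = 2259 MPa = 2.259e+09 Pa.
Convert: Pad sides 26.78 mm × 26.28 mm = 0.02678 m × 0.02628 m. Contact area A = 0.02678 m × 0.02628 m = 7.038e-04 m².
Working in SI base units: W = 2530 N, H = 2.259e+09 Pa, K = 8.949e-04.
Volume removed: V = K·W·L/H = 8.949e-04 · 2530 · 106.3 / 2.259e+09 = 1.066e-07 m³.
Mean depth h = V/A = 1.066e-07 / 7.038e-04 = 1.514e-04 m.

value=1.514e-04 m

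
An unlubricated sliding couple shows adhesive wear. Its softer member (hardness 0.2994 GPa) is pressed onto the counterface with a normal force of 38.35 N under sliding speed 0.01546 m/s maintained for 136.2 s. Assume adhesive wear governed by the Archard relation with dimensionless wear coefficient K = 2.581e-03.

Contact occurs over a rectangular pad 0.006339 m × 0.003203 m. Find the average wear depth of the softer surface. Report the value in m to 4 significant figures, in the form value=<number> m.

value=3.429e-05 m

Every step carries exact precision — the intermediates are displayed rounded — one last rounding to 4 significant figures.
Convert: Distance L = v·t = 0.01546 m/s × 136.2 s = 2.106 m.
Convert: Hardness H = 0.2994 GPa = 2.994e+08 Pa.
Convert: Contact area A = 0.006339 m × 0.003203 m = 2.030e-05 m².
In SI base units, W = 38.35 N, H = 2.994e+08 Pa, K = 2.581e-03.
The Archard volume V = K·W·L/H = 2.581e-03 · 38.35 · 2.106 / 2.994e+08 = 6.961e-10 m³.
Depth of wear h = V/A = 6.961e-10 / 2.030e-05 = 3.429e-05 m.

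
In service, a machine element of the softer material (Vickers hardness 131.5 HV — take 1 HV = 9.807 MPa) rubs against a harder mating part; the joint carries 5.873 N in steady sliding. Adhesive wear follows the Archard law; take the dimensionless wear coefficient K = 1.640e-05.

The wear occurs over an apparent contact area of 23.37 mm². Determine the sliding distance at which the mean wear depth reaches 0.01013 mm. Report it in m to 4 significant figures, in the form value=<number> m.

All working math carries exact precision; intermediate values appear rounded, and rounded once at the end to four significant digits.
Convert: Hardness H = 131.5 HV × 9.807 MPa/HV = 1290 MPa = 1.290e+09 Pa.
Convert: Contact area A = 23.37 mm² = 2.337e-05 m².
Convert: Depth limit h_lim = 0.01013 mm = 1.013e-05 m.
Expressed in SI base units: W = 5.873 N, H = 1.290e+09 Pa, K = 1.640e-05.
Wearable volume V_lim = h_lim·A = 1.013e-05 · 2.337e-05 = 2.367e-10 m³.
So the life L = V_lim·H/(K·W) = 2.367e-10 · 1.290e+09 / (1.640e-05 · 5.873) = 3170 m.

value=3170 m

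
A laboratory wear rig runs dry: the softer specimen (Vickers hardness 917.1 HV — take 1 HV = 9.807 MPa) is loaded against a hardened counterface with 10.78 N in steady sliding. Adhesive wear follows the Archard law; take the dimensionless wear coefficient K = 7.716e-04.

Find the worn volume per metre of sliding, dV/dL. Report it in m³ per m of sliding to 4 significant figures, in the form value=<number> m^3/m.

value=9.248e-13 m^3/m

The computation keeps exact precision; the intermediates appear rounded — one last rounding to four significant digits.
Convert: Hardness H = 917.1 HV × 9.807 MPa/HV = 8994 MPa = 8.994e+09 Pa.
Working in SI base units: W = 10.78 N, H = 8.994e+09 Pa, K = 7.716e-04.
Wear rate dV/dL = K·W/H (independent of L): 7.716e-04 · 10.78 / 8.994e+09 = 9.248e-13 m³/m.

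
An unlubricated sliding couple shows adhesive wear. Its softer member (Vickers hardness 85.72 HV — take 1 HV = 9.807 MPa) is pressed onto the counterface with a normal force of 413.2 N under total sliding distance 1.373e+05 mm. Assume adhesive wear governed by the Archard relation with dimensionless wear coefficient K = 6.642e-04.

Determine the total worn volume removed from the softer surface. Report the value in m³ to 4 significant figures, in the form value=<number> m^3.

All arithmetic maintains exact precision — intermediates are displayed rounded — rounded once at the end, at 4 significant figures.
The distance L = 1.373e+05 mm = 137.3 m.
Hardness H = 85.72 HV × 9.807 MPa/HV = 840.7 MPa = 8.407e+08 Pa.
As SI base values: W = 413.2 N, H = 8.407e+08 Pa, K = 6.642e-04.
Apply Archard: V = K·W·L/H = 6.642e-04 · 413.2 · 137.3 / 8.407e+08 = 4.482e-08 m³.

value=4.482e-08 m^3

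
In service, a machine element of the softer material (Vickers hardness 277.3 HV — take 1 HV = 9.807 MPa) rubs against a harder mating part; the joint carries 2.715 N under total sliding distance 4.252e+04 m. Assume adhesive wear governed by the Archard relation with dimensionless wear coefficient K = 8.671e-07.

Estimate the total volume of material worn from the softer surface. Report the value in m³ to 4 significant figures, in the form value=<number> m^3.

The intermediates appear rounded; the algebra holds exact precision, and one last rounding: four significant figures.
Convert: Hardness H = 277.3 HV × 9.807 MPa/HV = 2719 MPa = 2.719e+09 Pa.
Working in SI base units: W = 2.715 N, H = 2.719e+09 Pa, K = 8.671e-07.
Volume removed: V = K·W·L/H = 8.671e-07 · 2.715 · 4.252e+04 / 2.719e+09 = 3.681e-11 m³.

value=3.681e-11 m^3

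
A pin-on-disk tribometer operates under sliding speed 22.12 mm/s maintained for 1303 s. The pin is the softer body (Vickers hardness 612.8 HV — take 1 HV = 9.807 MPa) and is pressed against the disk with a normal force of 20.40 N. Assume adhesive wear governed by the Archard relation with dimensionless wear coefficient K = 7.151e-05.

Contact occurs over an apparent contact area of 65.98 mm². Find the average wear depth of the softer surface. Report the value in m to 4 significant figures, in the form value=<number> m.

Printed values are rounded — all working math carries full float precision, and rounded just once to 4 significant digits.
Convert: Sliding speed v = 22.12 mm/s = 0.02212 m/s. Distance L = v·t = 0.02212 m/s × 1303 s = 28.82 m.
Convert: Hardness H = 612.8 HV × 9.807 MPa/HV = 6010 MPa = 6.010e+09 Pa.
Convert: Contact area A = 65.98 mm² = 6.598e-05 m².
Working in SI base units: W = 20.40 N, H = 6.010e+09 Pa, K = 7.151e-05.
By Archard's law, V = K·W·L/H = 7.151e-05 · 20.40 · 28.82 / 6.010e+09 = 6.996e-12 m³.
Depth of wear h = V/A = 6.996e-12 / 6.598e-05 = 1.060e-07 m.

value=1.060e-07 m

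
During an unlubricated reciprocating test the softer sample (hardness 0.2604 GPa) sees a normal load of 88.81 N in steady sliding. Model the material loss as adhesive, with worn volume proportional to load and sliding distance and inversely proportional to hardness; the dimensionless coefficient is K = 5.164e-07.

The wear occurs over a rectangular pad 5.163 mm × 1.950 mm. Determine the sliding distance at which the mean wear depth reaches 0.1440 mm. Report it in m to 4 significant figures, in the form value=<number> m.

All arithmetic holds full float precision — shown intermediates are rounded, and rounded just once to four significant digits.
Convert: Hardness H = 0.2604 GPa = 2.604e+08 Pa.
Convert: Pad sides 5.163 mm × 1.950 mm = 0.005163 m × 0.001950 m. Contact area A = 0.005163 m × 0.001950 m = 1.007e-05 m².
Convert: Depth limit h_lim = 0.1440 mm = 1.440e-04 m.
Restated in SI base units: W = 88.81 N, H = 2.604e+08 Pa, K = 5.164e-07.
Allowed volume V_lim = h_lim·A = 1.440e-04 · 1.007e-05 = 1.450e-09 m³.
Sliding life L = V_lim·H/(K·W) = 1.450e-09 · 2.604e+08 / (5.164e-07 · 88.81) = 8232 m.

value=8232 m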